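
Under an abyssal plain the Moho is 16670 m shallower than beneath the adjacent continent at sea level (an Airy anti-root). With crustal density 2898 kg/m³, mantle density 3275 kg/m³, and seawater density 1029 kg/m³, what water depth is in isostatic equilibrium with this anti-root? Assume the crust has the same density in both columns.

Replacing a thickness d of crust by seawater at the top must be balanced by replacing crust with mantle at the base: d (ρ_c − ρ_w) = a (ρ_m − ρ_c).
d = a (ρ_m − ρ_c)/(ρ_c − ρ_w) = 16670 m × 377/1869 = 3360 m.

3360 m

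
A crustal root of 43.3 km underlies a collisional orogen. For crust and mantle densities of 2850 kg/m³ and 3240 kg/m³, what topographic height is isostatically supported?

5.93 km

By Archimedes' principle applied to the lithosphere: ρ_c h = (ρ_m − ρ_c) r.
h = r (ρ_m − ρ_c) / ρ_c = 43.3 km × (3240 − 2850) / 2850 = 5.93 km.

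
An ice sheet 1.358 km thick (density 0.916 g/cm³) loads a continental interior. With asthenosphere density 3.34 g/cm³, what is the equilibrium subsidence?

Isostatic balance requires: the ice load ρ_ice t is balanced by mantle displaced below, ρ_m s.
s = t ρ_ice / ρ_m = 1.358 km × 0.916/3.34 = 0.372 km.

0.372 km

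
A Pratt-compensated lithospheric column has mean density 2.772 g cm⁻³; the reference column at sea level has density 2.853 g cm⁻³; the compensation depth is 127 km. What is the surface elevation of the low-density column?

ρ_ref D = ρ (D + h) → h = D (ρ_ref − ρ)/ρ.
h = 127 km × (2.853 − 2.772)/2.772 = 3.71 km.

3.71 km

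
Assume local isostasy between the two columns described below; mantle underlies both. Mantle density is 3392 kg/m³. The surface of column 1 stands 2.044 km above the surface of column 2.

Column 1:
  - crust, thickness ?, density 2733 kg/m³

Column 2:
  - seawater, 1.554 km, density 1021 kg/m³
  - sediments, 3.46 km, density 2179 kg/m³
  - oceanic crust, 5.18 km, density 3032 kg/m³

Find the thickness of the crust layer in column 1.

25.3 km

Take the compensation level at the base of the deeper column (depth z_c below the surface of column 1) and equate Σ ρ_i t_i down to z_c; mantle fills any gap and the z_c terms cancel.
Column 1: x×2733 + (z_c − 0 − x)×3392
Column 2: 2.044×0 + 1.554×1021 + 3.46×2179 + 5.18×3032 + (z_c − 2.044 − 10.194)×3392
The z_c×3392 term appears on both sides and cancels. Collect the known terms of each column as K = Σ(ρt)_known − 3392 × (depth of known layers): K_1 = 0 − 3392×0 = 0; K_2 = 24831.734 − 3392×(2.044 + 10.194) = −16679.562.
Balance: K_1 − x×(3392 − 2733) = K_2, so x = (K_1 − K_2)/(3392 − 2733) = 16679.6/659 = 25.3 km.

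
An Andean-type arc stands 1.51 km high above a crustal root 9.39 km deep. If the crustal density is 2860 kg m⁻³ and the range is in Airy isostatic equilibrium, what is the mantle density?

Airy balance: ρ_c h = (ρ_m − ρ_c) r → ρ_m = ρ_c (1 + h/r).
ρ_m = 2860 × (1 + 1.51 km/9.39 km) = 3320 kg m⁻³.

3320 kg m⁻³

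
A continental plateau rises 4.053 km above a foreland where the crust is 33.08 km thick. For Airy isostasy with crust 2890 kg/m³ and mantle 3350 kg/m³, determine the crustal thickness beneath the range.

Root depth r = h ρ_c / (ρ_m − ρ_c) = 4.053 km × 2890 / 460 = 25.46 km.
Total thickness = T + h + r = 33.08 km + 4.053 km + 25.46 km = 62.6 km.

62.6 km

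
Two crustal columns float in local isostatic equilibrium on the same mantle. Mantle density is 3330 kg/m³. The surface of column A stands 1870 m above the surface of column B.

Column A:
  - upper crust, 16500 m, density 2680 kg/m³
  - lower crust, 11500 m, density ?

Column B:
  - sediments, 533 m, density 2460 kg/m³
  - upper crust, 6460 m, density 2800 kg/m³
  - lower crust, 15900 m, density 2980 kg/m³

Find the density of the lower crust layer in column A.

Take the compensation level at the base of the deeper column (depth z_c below the surface of column A) and equate Σ ρ_i t_i down to z_c; mantle fills any gap and the z_c terms cancel.
Column A: 16500×2680 + 11500×ρ + (z_c − 28000)×3330
Column B: 1870×0 + 533×2460 + 6460×2800 + 15900×2980 + (z_c − 1870 − 22893)×3330
The z_c×3330 term appears on both sides and cancels. Collect the known terms of each column as K = Σ(ρt)_known − 3330 × (depth of known layers): K_A = 44220000 − 3330×28000 = −49020000; K_B = 66781180 − 3330×(1870 + 22893) = −15679610.
Balance: K_A + 11500×ρ = K_B, so ρ = (K_B − K_A)/11500 = 33340400/11500 = 2900 kg/m³.

2900 kg/m³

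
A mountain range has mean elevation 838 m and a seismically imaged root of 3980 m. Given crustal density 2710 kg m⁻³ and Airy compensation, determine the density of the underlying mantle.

3280 kg m⁻³

Airy balance: ρ_c h = (ρ_m − ρ_c) r → ρ_m = ρ_c (1 + h/r).
ρ_m = 2710 × (1 + 838 m/3980 m) = 3280 kg m⁻³.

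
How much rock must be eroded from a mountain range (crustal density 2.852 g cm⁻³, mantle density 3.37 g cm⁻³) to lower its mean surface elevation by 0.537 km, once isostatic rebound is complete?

3.49 km

Net drop Δ = e − u = e − e ρ_c/ρ_m = e (ρ_m − ρ_c)/ρ_m.
e = Δ ρ_m/(ρ_m − ρ_c) = 0.537 km × 3.37/0.518 = 3.49 km.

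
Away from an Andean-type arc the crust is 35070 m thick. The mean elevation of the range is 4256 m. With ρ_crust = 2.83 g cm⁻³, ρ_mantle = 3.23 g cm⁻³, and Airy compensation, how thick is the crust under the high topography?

69400 m

Root depth r = h ρ_c / (ρ_m − ρ_c) = 4256 m × 2.83 / 0.4 = 30110 m.
Total thickness = T + h + r = 35070 m + 4256 m + 30110 m = 69400 m.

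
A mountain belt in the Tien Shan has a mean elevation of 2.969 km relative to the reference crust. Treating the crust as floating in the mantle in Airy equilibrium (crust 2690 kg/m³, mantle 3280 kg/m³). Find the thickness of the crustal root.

By Archimedes' principle applied to the lithosphere: the weight of the topography is balanced by the buoyancy of the root, ρ_c h = (ρ_m − ρ_c) r.
r = h · ρ_c / (ρ_m − ρ_c) = 2.969 km × 2690 / (3280 − 2690) = 13.5 km.

13.5 km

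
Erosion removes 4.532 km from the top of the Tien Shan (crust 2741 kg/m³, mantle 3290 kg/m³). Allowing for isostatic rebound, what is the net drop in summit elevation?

0.756 km

Rebound u = e ρ_c/ρ_m = 4.532 km × 2741/3290 = 3.776 km.
Net surface drop = e − u = 4.532 km − 3.776 km = e (ρ_m − ρ_c)/ρ_m = 0.756 km.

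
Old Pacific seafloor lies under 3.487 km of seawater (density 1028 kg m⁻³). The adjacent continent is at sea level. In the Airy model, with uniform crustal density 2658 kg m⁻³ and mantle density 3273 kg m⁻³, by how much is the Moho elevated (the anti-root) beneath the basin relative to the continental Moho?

9.24 km

Isostatic balance requires: replacing crust with seawater at the top is compensated by replacing crust with mantle at the base: d (ρ_c − ρ_w) = a (ρ_m − ρ_c).
a = d (ρ_c − ρ_w)/(ρ_m − ρ_c) = 3.487 km × 1630/615 = 9.24 km.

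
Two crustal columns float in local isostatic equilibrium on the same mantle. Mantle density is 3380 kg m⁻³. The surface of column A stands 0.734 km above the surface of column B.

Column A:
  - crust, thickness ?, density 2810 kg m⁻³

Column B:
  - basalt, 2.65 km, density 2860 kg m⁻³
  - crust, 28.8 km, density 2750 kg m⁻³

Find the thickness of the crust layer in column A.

38.6 km

Take the compensation level at the base of the deeper column (depth z_c below the surface of column A) and equate Σ ρ_i t_i down to z_c; mantle fills any gap and the z_c terms cancel.
Column A: x×2810 + (z_c − 0 − x)×3380
Column B: 0.734×0 + 2.65×2860 + 28.8×2750 + (z_c − 0.734 − 31.45)×3380
The z_c×3380 term appears on both sides and cancels. Collect the known terms of each column as K = Σ(ρt)_known − 3380 × (depth of known layers): K_A = 0 − 3380×0 = 0; K_B = 86779 − 3380×(0.734 + 31.45) = −22002.92.
Balance: K_A − x×(3380 − 2810) = K_B, so x = (K_A − K_B)/(3380 − 2810) = 22002.9/570 = 38.6 km.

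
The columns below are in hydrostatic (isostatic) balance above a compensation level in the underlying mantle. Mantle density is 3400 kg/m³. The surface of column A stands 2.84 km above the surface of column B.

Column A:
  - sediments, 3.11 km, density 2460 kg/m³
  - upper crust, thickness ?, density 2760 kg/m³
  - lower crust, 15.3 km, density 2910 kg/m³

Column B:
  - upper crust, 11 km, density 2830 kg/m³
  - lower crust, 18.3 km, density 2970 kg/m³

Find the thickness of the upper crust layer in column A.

Take the compensation level at the base of the deeper column (depth z_c below the surface of column A) and equate Σ ρ_i t_i down to z_c; mantle fills any gap and the z_c terms cancel.
Column A: 3.11×2460 + x×2760 + 15.3×2910 + (z_c − 18.41 − x)×3400
Column B: 2.84×0 + 11×2830 + 18.3×2970 + (z_c − 2.84 − 29.3)×3400
The z_c×3400 term appears on both sides and cancels. Collect the known terms of each column as K = Σ(ρt)_known − 3400 × (depth of known layers): K_A = 52173.6 − 3400×18.41 = −10420.4; K_B = 85481 − 3400×(2.84 + 29.3) = −23795.
Balance: K_A − x×(3400 − 2760) = K_B, so x = (K_A − K_B)/(3400 − 2760) = 13374.6/640 = 20.9 km.

20.9 km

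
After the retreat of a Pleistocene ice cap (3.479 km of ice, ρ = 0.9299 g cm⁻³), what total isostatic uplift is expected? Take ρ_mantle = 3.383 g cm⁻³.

0.956 km

Removing the load lets mantle flow back in; uplift u satisfies ρ_ice t = ρ_m u.
u = t ρ_ice/ρ_m = 3.479 km × 0.9299/3.383 = 0.956 km.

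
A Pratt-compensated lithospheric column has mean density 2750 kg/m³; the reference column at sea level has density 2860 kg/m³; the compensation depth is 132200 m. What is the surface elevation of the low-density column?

ρ_ref D = ρ (D + h) → h = D (ρ_ref − ρ)/ρ.
h = 132200 m × (2860 − 2750)/2750 = 5290 m.

5290 m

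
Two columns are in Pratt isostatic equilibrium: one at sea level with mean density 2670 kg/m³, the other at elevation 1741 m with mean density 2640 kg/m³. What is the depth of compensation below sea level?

153000 m

ρ_ref D = ρ (D + h) → D (ρ_ref − ρ) = ρ h.
D = ρ h/(ρ_ref − ρ) = 2640 × 1741 m/(2670 − 2640) = 153000 m.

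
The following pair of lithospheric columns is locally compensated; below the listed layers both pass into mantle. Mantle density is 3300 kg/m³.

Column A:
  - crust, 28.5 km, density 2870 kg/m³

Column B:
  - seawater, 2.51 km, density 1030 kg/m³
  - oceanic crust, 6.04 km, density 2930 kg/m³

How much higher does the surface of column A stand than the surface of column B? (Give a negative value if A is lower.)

For any compensation level in the mantle, the mantle terms cancel and isostasy reduces to e = (Σt_A − Σt_B) − (Σ(ρt)_A − Σ(ρt)_B) / ρ_m.
Σt_A = 28.5 km; Σt_B = 8.55 km; Σ(ρt)_A = 81795; Σ(ρt)_B = 20282.5 (in km·kg/m³).
e = (28.5 − 8.55) − (81795 − 20282.5) / 3300 = 1.31 km.

1.31 km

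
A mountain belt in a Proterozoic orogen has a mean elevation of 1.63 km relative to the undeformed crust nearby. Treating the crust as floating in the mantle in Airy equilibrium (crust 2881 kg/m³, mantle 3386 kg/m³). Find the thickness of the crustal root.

9.3 km

For local isostatic compensation: the weight of the topography is balanced by the buoyancy of the root, ρ_c h = (ρ_m − ρ_c) r.
r = h · ρ_c / (ρ_m − ρ_c) = 1.63 km × 2881 / (3386 − 2881) = 9.3 km.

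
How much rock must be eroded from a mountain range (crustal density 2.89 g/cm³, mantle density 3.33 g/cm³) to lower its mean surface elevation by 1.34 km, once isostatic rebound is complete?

Net drop Δ = e − u = e − e ρ_c/ρ_m = e (ρ_m − ρ_c)/ρ_m.
e = Δ ρ_m/(ρ_m − ρ_c) = 1.34 km × 3.33/0.44 = 10.1 km.

10.1 km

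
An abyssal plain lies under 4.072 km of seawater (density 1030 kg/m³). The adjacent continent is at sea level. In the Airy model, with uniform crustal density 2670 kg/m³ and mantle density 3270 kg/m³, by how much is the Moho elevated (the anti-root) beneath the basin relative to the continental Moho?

In Airy isostatic equilibrium: replacing crust with seawater at the top is compensated by replacing crust with mantle at the base: d (ρ_c − ρ_w) = a (ρ_m − ρ_c).
a = d (ρ_c − ρ_w)/(ρ_m − ρ_c) = 4.072 km × 1640/600 = 11.1 km.

11.1 km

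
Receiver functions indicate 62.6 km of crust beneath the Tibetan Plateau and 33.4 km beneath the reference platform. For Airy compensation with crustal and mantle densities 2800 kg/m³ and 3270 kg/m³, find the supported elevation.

Excess crust Δ = 62.6 km − 33.4 km = 29.2 km, split between elevation h and root r with h + r = Δ.
Airy balance ρ_c h = (ρ_m − ρ_c) r gives r = h ρ_c/(ρ_m − ρ_c), so h (1 + ρ_c/(ρ_m − ρ_c)) = Δ, i.e. h = Δ (ρ_m − ρ_c)/ρ_m.
h = 29.2 km × 470/3270 = 4.2 km.

4.2 km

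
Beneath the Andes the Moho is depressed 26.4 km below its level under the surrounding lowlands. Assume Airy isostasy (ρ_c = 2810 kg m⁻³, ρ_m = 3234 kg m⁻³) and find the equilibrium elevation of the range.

Isostatic balance requires: ρ_c h = (ρ_m − ρ_c) r.
h = r (ρ_m − ρ_c) / ρ_c = 26.4 km × (3234 − 2810) / 2810 = 3.98 km.

3.98 km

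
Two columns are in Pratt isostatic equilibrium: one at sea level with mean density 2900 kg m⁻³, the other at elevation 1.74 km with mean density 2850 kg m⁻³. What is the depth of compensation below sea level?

ρ_ref D = ρ (D + h) → D (ρ_ref − ρ) = ρ h.
D = ρ h/(ρ_ref − ρ) = 2850 × 1.74 km/(2900 − 2850) = 99.2 km.

99.2 km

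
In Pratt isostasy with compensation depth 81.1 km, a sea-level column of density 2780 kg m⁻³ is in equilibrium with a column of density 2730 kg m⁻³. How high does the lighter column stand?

ρ_ref D = ρ (D + h) → h = D (ρ_ref − ρ)/ρ.
h = 81.1 km × (2780 − 2730)/2730 = 1.49 km.

1.49 km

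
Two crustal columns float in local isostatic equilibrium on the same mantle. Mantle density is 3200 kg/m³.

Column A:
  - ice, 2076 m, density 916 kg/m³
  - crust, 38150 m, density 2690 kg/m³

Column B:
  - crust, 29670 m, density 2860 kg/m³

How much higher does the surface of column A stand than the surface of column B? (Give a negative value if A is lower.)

For any compensation level in the mantle, the mantle terms cancel and isostasy reduces to e = (Σt_A − Σt_B) − (Σ(ρt)_A − Σ(ρt)_B) / ρ_m.
Σt_A = 40226 m; Σt_B = 29670 m; Σ(ρt)_A = 104525116; Σ(ρt)_B = 84856200 (in m·kg/m³).
e = (40226 − 29670) − (104525116 − 84856200) / 3200 = 4410 m.

4410 m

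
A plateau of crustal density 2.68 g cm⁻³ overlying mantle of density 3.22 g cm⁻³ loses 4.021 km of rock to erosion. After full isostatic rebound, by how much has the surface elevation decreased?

0.674 km

Rebound u = e ρ_c/ρ_m = 4.021 km × 2.68/3.22 = 3.347 km.
Net surface drop = e − u = 4.021 km − 3.347 km = e (ρ_m − ρ_c)/ρ_m = 0.674 km.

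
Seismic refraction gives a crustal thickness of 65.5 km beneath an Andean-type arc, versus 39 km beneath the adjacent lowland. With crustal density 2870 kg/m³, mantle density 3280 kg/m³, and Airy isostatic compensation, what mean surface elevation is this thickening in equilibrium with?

3.31 km

Excess crust Δ = 65.5 km − 39 km = 26.5 km, split between elevation h and root r with h + r = Δ.
Airy balance ρ_c h = (ρ_m − ρ_c) r gives r = h ρ_c/(ρ_m − ρ_c), so h (1 + ρ_c/(ρ_m − ρ_c)) = Δ, i.e. h = Δ (ρ_m − ρ_c)/ρ_m.
h = 26.5 km × 410/3280 = 3.31 km.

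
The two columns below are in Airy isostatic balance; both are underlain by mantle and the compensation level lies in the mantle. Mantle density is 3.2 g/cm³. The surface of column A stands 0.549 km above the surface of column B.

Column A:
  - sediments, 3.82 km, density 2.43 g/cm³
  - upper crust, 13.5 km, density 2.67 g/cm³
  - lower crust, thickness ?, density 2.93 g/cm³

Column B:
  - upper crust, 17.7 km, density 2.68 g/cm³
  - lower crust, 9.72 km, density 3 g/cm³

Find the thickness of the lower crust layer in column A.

Take the compensation level at the base of the deeper column (depth z_c below the surface of column A) and equate Σ ρ_i t_i down to z_c; mantle fills any gap and the z_c terms cancel.
Column A: 3.82×2.43 + 13.5×2.67 + x×2.93 + (z_c − 17.32 − x)×3.2
Column B: 0.549×0 + 17.7×2.68 + 9.72×3 + (z_c − 0.549 − 27.42)×3.2
The z_c×3.2 term appears on both sides and cancels. Collect the known terms of each column as K = Σ(ρt)_known − 3.2 × (depth of known layers): K_A = 45.3276 − 3.2×17.32 = −10.0964; K_B = 76.596 − 3.2×(0.549 + 27.42) = −12.9048.
Balance: K_A − x×(3.2 − 2.93) = K_B, so x = (K_A − K_B)/(3.2 − 2.93) = 2.8084/0.27 = 10.4 km.

10.4 km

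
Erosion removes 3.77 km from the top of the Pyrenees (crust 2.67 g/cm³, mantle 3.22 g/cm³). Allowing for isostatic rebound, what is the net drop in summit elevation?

Rebound u = e ρ_c/ρ_m = 3.77 km × 2.67/3.22 = 3.126 km.
Net surface drop = e − u = 3.77 km − 3.126 km = e (ρ_m − ρ_c)/ρ_m = 0.644 km.

0.644 km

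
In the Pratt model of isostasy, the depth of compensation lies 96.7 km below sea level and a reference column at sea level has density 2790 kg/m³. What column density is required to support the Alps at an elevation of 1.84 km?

Pratt balance: ρ_ref D = ρ (D + h).
ρ = ρ_ref D/(D + h) = 2790 × 96.7 km/(96.7 km + 1.84 km) = 2740 kg/m³.

2740 kg/m³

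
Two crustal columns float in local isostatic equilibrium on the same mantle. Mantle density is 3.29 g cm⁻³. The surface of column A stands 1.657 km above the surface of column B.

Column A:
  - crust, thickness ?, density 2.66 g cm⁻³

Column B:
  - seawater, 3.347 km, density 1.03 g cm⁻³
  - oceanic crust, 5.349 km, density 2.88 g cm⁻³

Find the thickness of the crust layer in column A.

24.1 km

Take the compensation level at the base of the deeper column (depth z_c below the surface of column A) and equate Σ ρ_i t_i down to z_c; mantle fills any gap and the z_c terms cancel.
Column A: x×2.66 + (z_c − 0 − x)×3.29
Column B: 1.657×0 + 3.347×1.03 + 5.349×2.88 + (z_c − 1.657 − 8.696)×3.29
The z_c×3.29 term appears on both sides and cancels. Collect the known terms of each column as K = Σ(ρt)_known − 3.29 × (depth of known layers): K_A = 0 − 3.29×0 = 0; K_B = 18.85253 − 3.29×(1.657 + 8.696) = −15.20884.
Balance: K_A − x×(3.29 − 2.66) = K_B, so x = (K_A − K_B)/(3.29 − 2.66) = 15.2088/0.63 = 24.1 km.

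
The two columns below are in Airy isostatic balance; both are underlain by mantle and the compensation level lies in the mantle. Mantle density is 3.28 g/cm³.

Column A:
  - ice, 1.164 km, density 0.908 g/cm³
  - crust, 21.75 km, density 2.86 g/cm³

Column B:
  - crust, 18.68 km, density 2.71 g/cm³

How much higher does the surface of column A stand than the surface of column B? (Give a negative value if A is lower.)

0.381 km

For any compensation level in the mantle, the mantle terms cancel and isostasy reduces to e = (Σt_A − Σt_B) − (Σ(ρt)_A − Σ(ρt)_B) / ρ_m.
Σt_A = 22.914 km; Σt_B = 18.68 km; Σ(ρt)_A = 63.261912; Σ(ρt)_B = 50.6228 (in km·g/cm³).
e = (22.914 − 18.68) − (63.261912 − 50.6228) / 3.28 = 0.381 km.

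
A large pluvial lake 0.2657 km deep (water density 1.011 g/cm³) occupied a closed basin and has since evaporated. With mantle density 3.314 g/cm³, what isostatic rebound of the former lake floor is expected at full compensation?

u = d ρ_w/ρ_m = 0.2657 km × 1.011/3.314 = 0.0811 km.

0.0811 km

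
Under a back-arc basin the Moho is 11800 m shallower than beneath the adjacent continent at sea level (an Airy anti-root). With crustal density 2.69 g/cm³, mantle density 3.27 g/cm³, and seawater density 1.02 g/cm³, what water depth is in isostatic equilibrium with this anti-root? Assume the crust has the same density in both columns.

Replacing a thickness d of crust by seawater at the top must be balanced by replacing crust with mantle at the base: d (ρ_c − ρ_w) = a (ρ_m − ρ_c).
d = a (ρ_m − ρ_c)/(ρ_c − ρ_w) = 11800 m × 0.58/1.67 = 4100 m.

4100 m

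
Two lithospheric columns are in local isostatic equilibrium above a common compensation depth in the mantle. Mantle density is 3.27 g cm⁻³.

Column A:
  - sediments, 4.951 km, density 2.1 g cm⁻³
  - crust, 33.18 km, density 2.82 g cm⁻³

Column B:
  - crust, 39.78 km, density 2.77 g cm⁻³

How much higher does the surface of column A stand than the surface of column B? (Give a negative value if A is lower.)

For any compensation level in the mantle, the mantle terms cancel and isostasy reduces to e = (Σt_A − Σt_B) − (Σ(ρt)_A − Σ(ρt)_B) / ρ_m.
Σt_A = 38.131 km; Σt_B = 39.78 km; Σ(ρt)_A = 103.9647; Σ(ρt)_B = 110.1906 (in km·g cm⁻³).
e = (38.131 − 39.78) − (103.9647 − 110.1906) / 3.27 = 0.255 km.

0.255 km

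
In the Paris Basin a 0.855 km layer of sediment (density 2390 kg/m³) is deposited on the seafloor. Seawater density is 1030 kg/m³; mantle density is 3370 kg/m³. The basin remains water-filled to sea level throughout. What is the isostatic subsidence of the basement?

0.497 km

Submarine loading: the sediment displaces seawater, and the subsidence is in turn flooded, so s (ρ_m − ρ_w) = t (ρ_sed − ρ_w).
s = 0.855 km × (2390 − 1030) / (3370 − 1030) = 0.497 km.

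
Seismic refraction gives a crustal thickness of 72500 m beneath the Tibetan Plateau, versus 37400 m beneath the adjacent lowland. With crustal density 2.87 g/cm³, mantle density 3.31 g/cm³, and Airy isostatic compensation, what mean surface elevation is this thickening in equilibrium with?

4670 m

Excess crust Δ = 72500 m − 37400 m = 35100 m, split between elevation h and root r with h + r = Δ.
Airy balance ρ_c h = (ρ_m − ρ_c) r gives r = h ρ_c/(ρ_m − ρ_c), so h (1 + ρ_c/(ρ_m − ρ_c)) = Δ, i.e. h = Δ (ρ_m − ρ_c)/ρ_m.
h = 35100 m × 0.44/3.31 = 4670 m.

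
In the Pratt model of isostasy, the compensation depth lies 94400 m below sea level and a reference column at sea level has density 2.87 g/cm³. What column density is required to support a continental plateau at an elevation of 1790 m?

2.82 g/cm³

Pratt balance: ρ_ref D = ρ (D + h).
ρ = ρ_ref D/(D + h) = 2.87 × 94400 m/(94400 m + 1790 m) = 2.82 g/cm³.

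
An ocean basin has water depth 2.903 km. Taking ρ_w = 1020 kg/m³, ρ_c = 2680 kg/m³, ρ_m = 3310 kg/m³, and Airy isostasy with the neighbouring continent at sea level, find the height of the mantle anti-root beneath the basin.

For local isostatic compensation: replacing crust with seawater at the top is compensated by replacing crust with mantle at the base: d (ρ_c − ρ_w) = a (ρ_m − ρ_c).
a = d (ρ_c − ρ_w)/(ρ_m − ρ_c) = 2.903 km × 1660/630 = 7.65 km.

7.65 km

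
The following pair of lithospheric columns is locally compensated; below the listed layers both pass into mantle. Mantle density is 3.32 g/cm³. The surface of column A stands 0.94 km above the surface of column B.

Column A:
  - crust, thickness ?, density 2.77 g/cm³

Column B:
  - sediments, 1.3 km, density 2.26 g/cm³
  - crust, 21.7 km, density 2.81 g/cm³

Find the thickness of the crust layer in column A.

Take the compensation level at the base of the deeper column (depth z_c below the surface of column A) and equate Σ ρ_i t_i down to z_c; mantle fills any gap and the z_c terms cancel.
Column A: x×2.77 + (z_c − 0 − x)×3.32
Column B: 0.94×0 + 1.3×2.26 + 21.7×2.81 + (z_c − 0.94 − 23)×3.32
The z_c×3.32 term appears on both sides and cancels. Collect the known terms of each column as K = Σ(ρt)_known − 3.32 × (depth of known layers): K_A = 0 − 3.32×0 = 0; K_B = 63.915 − 3.32×(0.94 + 23) = −15.5658.
Balance: K_A − x×(3.32 − 2.77) = K_B, so x = (K_A − K_B)/(3.32 − 2.77) = 15.5658/0.55 = 28.3 km.

28.3 km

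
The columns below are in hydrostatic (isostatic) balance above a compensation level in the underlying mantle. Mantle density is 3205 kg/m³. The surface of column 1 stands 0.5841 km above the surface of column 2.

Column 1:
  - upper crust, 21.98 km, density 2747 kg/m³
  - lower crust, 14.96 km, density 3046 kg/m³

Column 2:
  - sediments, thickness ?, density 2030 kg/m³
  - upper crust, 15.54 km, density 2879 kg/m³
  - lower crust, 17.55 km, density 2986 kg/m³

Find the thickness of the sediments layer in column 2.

1.42 km

Take the compensation level at the base of the deeper column (depth z_c below the surface of column 1) and equate Σ ρ_i t_i down to z_c; mantle fills any gap and the z_c terms cancel.
Column 1: 21.98×2747 + 14.96×3046 + (z_c − 36.94)×3205
Column 2: 0.5841×0 + x×2030 + 15.54×2879 + 17.55×2986 + (z_c − 0.5841 − 33.09 − x)×3205
The z_c×3205 term appears on both sides and cancels. Collect the known terms of each column as K = Σ(ρt)_known − 3205 × (depth of known layers): K_1 = 105947.22 − 3205×36.94 = −12445.48; K_2 = 97143.96 − 3205×(0.5841 + 33.09) = −10781.5305.
Balance: K_1 = K_2 − x×(3205 − 2030), so x = (K_2 − K_1)/(3205 − 2030) = 1663.95/1175 = 1.42 km.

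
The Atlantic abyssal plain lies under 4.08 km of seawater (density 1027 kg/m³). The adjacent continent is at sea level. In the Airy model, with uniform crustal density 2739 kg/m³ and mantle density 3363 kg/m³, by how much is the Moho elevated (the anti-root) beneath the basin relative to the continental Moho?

Balancing pressure at the compensation depth: replacing crust with seawater at the top is compensated by replacing crust with mantle at the base: d (ρ_c − ρ_w) = a (ρ_m − ρ_c).
a = d (ρ_c − ρ_w)/(ρ_m − ρ_c) = 4.08 km × 1712/624 = 11.2 km.

11.2 km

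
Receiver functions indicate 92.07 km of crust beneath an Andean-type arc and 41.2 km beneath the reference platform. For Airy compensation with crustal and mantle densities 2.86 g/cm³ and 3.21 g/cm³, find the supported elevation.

Excess crust Δ = 92.07 km − 41.2 km = 50.87 km, split between elevation h and root r with h + r = Δ.
Airy balance ρ_c h = (ρ_m − ρ_c) r gives r = h ρ_c/(ρ_m − ρ_c), so h (1 + ρ_c/(ρ_m − ρ_c)) = Δ, i.e. h = Δ (ρ_m − ρ_c)/ρ_m.
h = 50.87 km × 0.35/3.21 = 5.55 km.

5.55 km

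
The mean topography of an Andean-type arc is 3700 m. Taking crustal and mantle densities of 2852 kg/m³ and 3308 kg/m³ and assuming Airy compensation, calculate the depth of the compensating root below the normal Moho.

Equating mass per unit area of the two columns: the weight of the topography is balanced by the buoyancy of the root, ρ_c h = (ρ_m − ρ_c) r.
r = h · ρ_c / (ρ_m − ρ_c) = 3700 m × 2852 / (3308 − 2852) = 23100 m.

23100 m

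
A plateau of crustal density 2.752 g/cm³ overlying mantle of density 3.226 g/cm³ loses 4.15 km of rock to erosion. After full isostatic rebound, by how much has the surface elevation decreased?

Rebound u = e ρ_c/ρ_m = 4.15 km × 2.752/3.226 = 3.54 km.
Net surface drop = e − u = 4.15 km − 3.54 km = e (ρ_m − ρ_c)/ρ_m = 0.61 km.

0.61 km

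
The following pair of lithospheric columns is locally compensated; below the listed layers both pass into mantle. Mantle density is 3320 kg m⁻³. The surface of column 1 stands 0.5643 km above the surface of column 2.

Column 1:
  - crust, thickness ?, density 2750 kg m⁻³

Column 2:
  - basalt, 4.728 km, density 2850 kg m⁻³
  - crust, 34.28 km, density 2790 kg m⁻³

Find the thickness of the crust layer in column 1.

39.1 km

Take the compensation level at the base of the deeper column (depth z_c below the surface of column 1) and equate Σ ρ_i t_i down to z_c; mantle fills any gap and the z_c terms cancel.
Column 1: x×2750 + (z_c − 0 − x)×3320
Column 2: 0.5643×0 + 4.728×2850 + 34.28×2790 + (z_c − 0.5643 − 39.008)×3320
The z_c×3320 term appears on both sides and cancels. Collect the known terms of each column as K = Σ(ρt)_known − 3320 × (depth of known layers): K_1 = 0 − 3320×0 = 0; K_2 = 109116 − 3320×(0.5643 + 39.008) = −22264.036.
Balance: K_1 − x×(3320 − 2750) = K_2, so x = (K_1 − K_2)/(3320 − 2750) = 22264/570 = 39.1 km.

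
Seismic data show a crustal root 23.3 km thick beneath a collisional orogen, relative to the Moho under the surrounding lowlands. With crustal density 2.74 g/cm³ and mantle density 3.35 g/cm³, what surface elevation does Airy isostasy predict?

Equating mass per unit area of the two columns: ρ_c h = (ρ_m − ρ_c) r.
h = r (ρ_m − ρ_c) / ρ_c = 23.3 km × (3.35 − 2.74) / 2.74 = 5.19 km.

5.19 km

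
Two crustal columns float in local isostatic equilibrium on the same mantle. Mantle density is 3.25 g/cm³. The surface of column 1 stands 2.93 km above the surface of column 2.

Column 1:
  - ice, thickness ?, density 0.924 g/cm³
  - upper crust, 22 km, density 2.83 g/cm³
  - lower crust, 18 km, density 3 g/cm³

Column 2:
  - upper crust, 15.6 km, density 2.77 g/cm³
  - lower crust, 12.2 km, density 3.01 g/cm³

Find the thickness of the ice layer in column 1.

2.66 km

Take the compensation level at the base of the deeper column (depth z_c below the surface of column 1) and equate Σ ρ_i t_i down to z_c; mantle fills any gap and the z_c terms cancel.
Column 1: x×0.924 + 22×2.83 + 18×3 + (z_c − 40 − x)×3.25
Column 2: 2.93×0 + 15.6×2.77 + 12.2×3.01 + (z_c − 2.93 − 27.8)×3.25
The z_c×3.25 term appears on both sides and cancels. Collect the known terms of each column as K = Σ(ρt)_known − 3.25 × (depth of known layers): K_1 = 116.26 − 3.25×40 = −13.74; K_2 = 79.934 − 3.25×(2.93 + 27.8) = −19.9385.
Balance: K_1 − x×(3.25 − 0.924) = K_2, so x = (K_1 − K_2)/(3.25 − 0.924) = 6.1985/2.326 = 2.66 km.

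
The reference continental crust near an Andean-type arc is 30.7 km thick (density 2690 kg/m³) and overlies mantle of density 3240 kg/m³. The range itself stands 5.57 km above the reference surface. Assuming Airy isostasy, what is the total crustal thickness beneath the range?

Root depth r = h ρ_c / (ρ_m − ρ_c) = 5.57 km × 2690 / 550 = 27.24 km.
Total thickness = T + h + r = 30.7 km + 5.57 km + 27.24 km = 63.5 km.

63.5 km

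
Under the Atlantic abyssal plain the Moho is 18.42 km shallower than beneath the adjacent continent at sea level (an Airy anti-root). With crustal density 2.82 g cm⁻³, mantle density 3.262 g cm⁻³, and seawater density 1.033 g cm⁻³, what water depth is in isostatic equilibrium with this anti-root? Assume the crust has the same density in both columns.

4.56 km

Replacing a thickness d of crust by seawater at the top must be balanced by replacing crust with mantle at the base: d (ρ_c − ρ_w) = a (ρ_m − ρ_c).
d = a (ρ_m − ρ_c)/(ρ_c − ρ_w) = 18.42 km × 0.442/1.787 = 4.56 km.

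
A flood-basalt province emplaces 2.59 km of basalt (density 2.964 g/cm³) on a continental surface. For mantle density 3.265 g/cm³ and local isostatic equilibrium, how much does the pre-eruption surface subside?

Subaerial loading: s = t ρ_load / ρ_m.
s = 2.59 km × 2.964/3.265 = 2.35 km.

2.35 km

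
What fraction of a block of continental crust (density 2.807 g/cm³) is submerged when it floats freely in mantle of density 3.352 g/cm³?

83.7%

Submerged fraction = ρ_obj/ρ_fluid = 2.807/3.352 = 83.7%.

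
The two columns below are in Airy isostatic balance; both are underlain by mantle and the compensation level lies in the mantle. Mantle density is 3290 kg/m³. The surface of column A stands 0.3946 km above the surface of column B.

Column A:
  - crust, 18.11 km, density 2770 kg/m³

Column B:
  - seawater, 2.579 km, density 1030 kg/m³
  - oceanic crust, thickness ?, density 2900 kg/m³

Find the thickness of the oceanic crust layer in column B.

Take the compensation level at the base of the deeper column (depth z_c below the surface of column A) and equate Σ ρ_i t_i down to z_c; mantle fills any gap and the z_c terms cancel.
Column A: 18.11×2770 + (z_c − 18.11)×3290
Column B: 0.3946×0 + 2.579×1030 + x×2900 + (z_c − 0.3946 − 2.579 − x)×3290
The z_c×3290 term appears on both sides and cancels. Collect the known terms of each column as K = Σ(ρt)_known − 3290 × (depth of known layers): K_A = 50164.7 − 3290×18.11 = −9417.2; K_B = 2656.37 − 3290×(0.3946 + 2.579) = −7126.774.
Balance: K_A = K_B − x×(3290 − 2900), so x = (K_B − K_A)/(3290 − 2900) = 2290.43/390 = 5.87 km.

5.87 km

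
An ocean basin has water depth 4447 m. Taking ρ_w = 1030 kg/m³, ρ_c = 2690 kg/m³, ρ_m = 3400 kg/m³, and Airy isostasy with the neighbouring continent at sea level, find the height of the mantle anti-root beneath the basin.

10400 m

For local isostatic compensation: replacing crust with seawater at the top is compensated by replacing crust with mantle at the base: d (ρ_c − ρ_w) = a (ρ_m − ρ_c).
a = d (ρ_c − ρ_w)/(ρ_m − ρ_c) = 4447 m × 1660/710 = 10400 m.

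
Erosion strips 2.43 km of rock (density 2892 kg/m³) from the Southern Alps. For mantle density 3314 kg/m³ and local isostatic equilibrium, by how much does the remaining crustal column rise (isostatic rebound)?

2.12 km

Unloading: uplift u = e ρ_c/ρ_m = 2.43 km × 2892/3314 = 2.12 km.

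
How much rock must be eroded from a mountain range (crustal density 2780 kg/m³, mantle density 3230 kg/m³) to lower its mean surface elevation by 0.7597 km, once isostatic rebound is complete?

5.45 km

Net drop Δ = e − u = e − e ρ_c/ρ_m = e (ρ_m − ρ_c)/ρ_m.
e = Δ ρ_m/(ρ_m − ρ_c) = 0.7597 km × 3230/450 = 5.45 km.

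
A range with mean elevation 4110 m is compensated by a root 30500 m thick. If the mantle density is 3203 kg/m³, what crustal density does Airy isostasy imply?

2820 kg/m³

ρ_c h = (ρ_m − ρ_c) r → ρ_c (h + r) = ρ_m r → ρ_c = ρ_m r / (h + r).
ρ_c = 3203 × 30500 m / (4110 m + 30500 m) = 2820 kg/m³.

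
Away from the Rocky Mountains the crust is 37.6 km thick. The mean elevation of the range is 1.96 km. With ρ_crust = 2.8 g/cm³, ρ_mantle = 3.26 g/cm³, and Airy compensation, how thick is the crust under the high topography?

Root depth r = h ρ_c / (ρ_m − ρ_c) = 1.96 km × 2.8 / 0.46 = 11.93 km.
Total thickness = T + h + r = 37.6 km + 1.96 km + 11.93 km = 51.5 km.

51.5 km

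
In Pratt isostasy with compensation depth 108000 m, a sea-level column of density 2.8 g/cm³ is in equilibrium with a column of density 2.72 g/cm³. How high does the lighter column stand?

ρ_ref D = ρ (D + h) → h = D (ρ_ref − ρ)/ρ.
h = 108000 m × (2.8 − 2.72)/2.72 = 3180 m.

3180 m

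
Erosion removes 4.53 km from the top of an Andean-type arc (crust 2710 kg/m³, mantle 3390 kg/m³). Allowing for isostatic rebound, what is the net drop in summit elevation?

Rebound u = e ρ_c/ρ_m = 4.53 km × 2710/3390 = 3.621 km.
Net surface drop = e − u = 4.53 km − 3.621 km = e (ρ_m − ρ_c)/ρ_m = 0.909 km.

0.909 km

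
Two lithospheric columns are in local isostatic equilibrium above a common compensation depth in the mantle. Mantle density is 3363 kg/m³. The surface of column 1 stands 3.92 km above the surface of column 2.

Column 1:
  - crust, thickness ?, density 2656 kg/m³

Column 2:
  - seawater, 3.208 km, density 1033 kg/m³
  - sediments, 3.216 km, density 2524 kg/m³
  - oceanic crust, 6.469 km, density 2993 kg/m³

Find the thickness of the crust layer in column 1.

Take the compensation level at the base of the deeper column (depth z_c below the surface of column 1) and equate Σ ρ_i t_i down to z_c; mantle fills any gap and the z_c terms cancel.
Column 1: x×2656 + (z_c − 0 − x)×3363
Column 2: 3.92×0 + 3.208×1033 + 3.216×2524 + 6.469×2993 + (z_c − 3.92 − 12.893)×3363
The z_c×3363 term appears on both sides and cancels. Collect the known terms of each column as K = Σ(ρt)_known − 3363 × (depth of known layers): K_1 = 0 − 3363×0 = 0; K_2 = 30792.765 − 3363×(3.92 + 12.893) = −25749.354.
Balance: K_1 − x×(3363 − 2656) = K_2, so x = (K_1 − K_2)/(3363 − 2656) = 25749.4/707 = 36.4 km.

36.4 km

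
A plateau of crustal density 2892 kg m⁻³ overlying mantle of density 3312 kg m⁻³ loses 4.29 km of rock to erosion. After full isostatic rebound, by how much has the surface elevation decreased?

Rebound u = e ρ_c/ρ_m = 4.29 km × 2892/3312 = 3.746 km.
Net surface drop = e − u = 4.29 km − 3.746 km = e (ρ_m − ρ_c)/ρ_m = 0.544 km.

0.544 km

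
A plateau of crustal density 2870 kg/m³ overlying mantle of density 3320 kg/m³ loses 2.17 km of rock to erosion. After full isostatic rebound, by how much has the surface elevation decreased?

Rebound u = e ρ_c/ρ_m = 2.17 km × 2870/3320 = 1.876 km.
Net surface drop = e − u = 2.17 km − 1.876 km = e (ρ_m − ρ_c)/ρ_m = 0.294 km.

0.294 km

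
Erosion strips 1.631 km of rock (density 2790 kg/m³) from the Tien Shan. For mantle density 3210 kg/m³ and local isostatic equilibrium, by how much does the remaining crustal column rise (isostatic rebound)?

Unloading: uplift u = e ρ_c/ρ_m = 1.631 km × 2790/3210 = 1.42 km.

1.42 km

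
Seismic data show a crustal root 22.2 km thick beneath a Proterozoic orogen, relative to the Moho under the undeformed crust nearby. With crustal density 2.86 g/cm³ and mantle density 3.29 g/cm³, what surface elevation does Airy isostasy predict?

Equating mass per unit area of the two columns: ρ_c h = (ρ_m − ρ_c) r.
h = r (ρ_m − ρ_c) / ρ_c = 22.2 km × (3.29 − 2.86) / 2.86 = 3.34 km.

3.34 km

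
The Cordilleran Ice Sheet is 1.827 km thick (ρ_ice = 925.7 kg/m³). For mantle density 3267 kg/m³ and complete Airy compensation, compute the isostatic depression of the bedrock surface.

0.518 km

Isostatic balance requires: the ice load ρ_ice t is balanced by mantle displaced below, ρ_m s.
s = t ρ_ice / ρ_m = 1.827 km × 925.7/3267 = 0.518 km.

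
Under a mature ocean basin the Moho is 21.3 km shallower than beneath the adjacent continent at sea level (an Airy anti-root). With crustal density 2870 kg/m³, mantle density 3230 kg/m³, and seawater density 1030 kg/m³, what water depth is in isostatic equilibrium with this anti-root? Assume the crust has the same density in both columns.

4.17 km

Replacing a thickness d of crust by seawater at the top must be balanced by replacing crust with mantle at the base: d (ρ_c − ρ_w) = a (ρ_m − ρ_c).
d = a (ρ_m − ρ_c)/(ρ_c − ρ_w) = 21.3 km × 360/1840 = 4.17 km.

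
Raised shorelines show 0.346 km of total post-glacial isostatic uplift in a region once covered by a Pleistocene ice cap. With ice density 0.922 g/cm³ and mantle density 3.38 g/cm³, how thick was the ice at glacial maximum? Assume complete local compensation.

u = t ρ_ice/ρ_m → t = u ρ_m/ρ_ice = 0.346 km × 3.38/0.922 = 1.27 km.

1.27 km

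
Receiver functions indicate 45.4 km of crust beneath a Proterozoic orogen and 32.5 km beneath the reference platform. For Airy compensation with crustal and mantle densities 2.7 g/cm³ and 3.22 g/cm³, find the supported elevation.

Excess crust Δ = 45.4 km − 32.5 km = 12.9 km, split between elevation h and root r with h + r = Δ.
Airy balance ρ_c h = (ρ_m − ρ_c) r gives r = h ρ_c/(ρ_m − ρ_c), so h (1 + ρ_c/(ρ_m − ρ_c)) = Δ, i.e. h = Δ (ρ_m − ρ_c)/ρ_m.
h = 12.9 km × 0.52/3.22 = 2.08 km.

2.08 km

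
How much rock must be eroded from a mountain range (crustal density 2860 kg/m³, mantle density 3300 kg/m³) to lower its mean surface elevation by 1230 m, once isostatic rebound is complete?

9220 m

Net drop Δ = e − u = e − e ρ_c/ρ_m = e (ρ_m − ρ_c)/ρ_m.
e = Δ ρ_m/(ρ_m − ρ_c) = 1230 m × 3300/440 = 9220 m.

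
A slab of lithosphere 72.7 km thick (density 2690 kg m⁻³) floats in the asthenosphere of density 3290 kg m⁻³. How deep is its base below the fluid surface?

Draft d = t ρ_obj/ρ_fluid = 72.7 km × 2690/3290 = 59.4 km.

59.4 km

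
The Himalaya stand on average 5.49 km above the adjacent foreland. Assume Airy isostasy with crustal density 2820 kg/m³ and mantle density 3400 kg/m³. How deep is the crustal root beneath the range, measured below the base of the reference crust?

26.7 km

Isostatic balance requires: the weight of the topography is balanced by the buoyancy of the root, ρ_c h = (ρ_m − ρ_c) r.
r = h · ρ_c / (ρ_m − ρ_c) = 5.49 km × 2820 / (3400 − 2820) = 26.7 km.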